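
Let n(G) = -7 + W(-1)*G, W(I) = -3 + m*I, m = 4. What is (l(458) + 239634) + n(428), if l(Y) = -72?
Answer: 236559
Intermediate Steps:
W(I) = -3 + 4*I
n(G) = -7 - 7*G (n(G) = -7 + (-3 + 4*(-1))*G = -7 + (-3 - 4)*G = -7 - 7*G)
(l(458) + 239634) + n(428) = (-72 + 239634) + (-7 - 7*428) = 239562 + (-7 - 2996) = 239562 - 3003 = 236559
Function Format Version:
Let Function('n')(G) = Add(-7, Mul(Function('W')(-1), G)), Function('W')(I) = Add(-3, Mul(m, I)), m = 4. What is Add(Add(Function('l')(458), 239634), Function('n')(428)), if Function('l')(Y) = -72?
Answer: 236559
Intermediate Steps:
Function('W')(I) = Add(-3, Mul(4, I))
Function('n')(G) = Add(-7, Mul(-7, G)) (Function('n')(G) = Add(-7, Mul(Add(-3, Mul(4, -1)), G)) = Add(-7, Mul(Add(-3, -4), G)) = Add(-7, Mul(-7, G)))
Add(Add(Function('l')(458), 239634), Function('n')(428)) = Add(Add(-72, 239634), Add(-7, Mul(-7, 428))) = Add(239562, Add(-7, -2996)) = Add(239562, -3003) = 236559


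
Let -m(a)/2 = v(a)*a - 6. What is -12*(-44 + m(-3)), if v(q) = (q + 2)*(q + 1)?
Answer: 240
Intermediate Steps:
v(q) = (1 + q)*(2 + q) (v(q) = (2 + q)*(1 + q) = (1 + q)*(2 + q))
m(a) = 12 - 2*a*(2 + a² + 3*a) (m(a) = -2*((2 + a² + 3*a)*a - 6) = -2*(a*(2 + a² + 3*a) - 6) = -2*(-6 + a*(2 + a² + 3*a)) = 12 - 2*a*(2 + a² + 3*a))
-12*(-44 + m(-3)) = -12*(-44 + (12 - 2*(-3)*(2 + (-3)² + 3*(-3)))) = -12*(-44 + (12 - 2*(-3)*(2 + 9 - 9))) = -12*(-44 + (12 - 2*(-3)*2)) = -12*(-44 + (12 + 12)) = -12*(-44 + 24) = -12*(-20) = 240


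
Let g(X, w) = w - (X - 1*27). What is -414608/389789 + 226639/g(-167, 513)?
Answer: 12578323045/39368689 ≈ 319.50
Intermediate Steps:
g(X, w) = 27 + w - X (g(X, w) = w - (X - 27) = w - (-27 + X) = w + (27 - X) = 27 + w - X)
-414608/389789 + 226639/g(-167, 513) = -414608/389789 + 226639/(27 + 513 - 1*(-167)) = -414608*1/389789 + 226639/(27 + 513 + 167) = -414608/389789 + 226639/707 = -414608/389789 + 226639*(1/707) = -414608/389789 + 32377/101 = 12578323045/39368689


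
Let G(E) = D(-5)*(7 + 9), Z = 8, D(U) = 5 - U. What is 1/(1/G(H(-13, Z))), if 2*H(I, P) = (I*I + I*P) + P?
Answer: 160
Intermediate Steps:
H(I, P) = P/2 + I²/2 + I*P/2 (H(I, P) = ((I*I + I*P) + P)/2 = ((I² + I*P) + P)/2 = (P + I² + I*P)/2 = P/2 + I²/2 + I*P/2)
G(E) = 160 (G(E) = (5 - 1*(-5))*(7 + 9) = (5 + 5)*16 = 10*16 = 160)
1/(1/G(H(-13, Z))) = 1/(1/160) = 160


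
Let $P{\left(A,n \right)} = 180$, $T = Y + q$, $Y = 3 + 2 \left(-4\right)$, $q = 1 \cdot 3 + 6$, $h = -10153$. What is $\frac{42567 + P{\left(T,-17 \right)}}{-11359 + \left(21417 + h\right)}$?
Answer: $- \frac{42747}{95} \approx -449.97$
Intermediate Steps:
$q = 9$ ($q = 3 + 6 = 9$)
$Y = -5$ ($Y = 3 - 8 = -5$)
$T = 4$ ($T = -5 + 9 = 4$)
$\frac{42567 + P{\left(T,-17 \right)}}{-11359 + \left(21417 + h\right)} = \frac{42567 + 180}{-11359 + \left(21417 - 10153\right)} = \frac{42747}{-11359 + 11264} = \frac{42747}{-95} = 42747 \left(- \frac{1}{95}\right) = - \frac{42747}{95}$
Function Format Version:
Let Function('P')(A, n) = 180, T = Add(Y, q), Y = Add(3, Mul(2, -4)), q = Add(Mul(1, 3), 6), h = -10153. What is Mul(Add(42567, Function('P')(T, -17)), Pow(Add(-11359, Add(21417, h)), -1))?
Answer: Rational(-42747, 95) ≈ -449.97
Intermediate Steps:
q = 9 (q = Add(3, 6) = 9)
Y = -5 (Y = Add(3, -8) = -5)
T = 4 (T = Add(-5, 9) = 4)
Mul(Add(42567, Function('P')(T, -17)), Pow(Add(-11359, Add(21417, h)), -1)) = Mul(Add(42567, 180), Pow(Add(-11359, Add(21417, -10153)), -1)) = Mul(42747, Pow(Add(-11359, 11264), -1)) = Mul(42747, Pow(-95, -1)) = Mul(42747, Rational(-1, 95)) = Rational(-42747, 95)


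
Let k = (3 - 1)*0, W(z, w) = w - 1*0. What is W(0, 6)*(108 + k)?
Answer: 648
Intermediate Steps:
W(z, w) = w (W(z, w) = w + 0 = w)
k = 0 (k = 2*0 = 0)
W(0, 6)*(108 + k) = 6*(108 + 0) = 6*108 = 648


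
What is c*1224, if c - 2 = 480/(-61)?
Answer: -438192/61 ≈ -7183.5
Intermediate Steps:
c = -358/61 (c = 2 + 480/(-61) = 2 + 480*(-1/61) = 2 - 480/61 = -358/61 ≈ -5.8689)
c*1224 = -358/61*1224 = -438192/61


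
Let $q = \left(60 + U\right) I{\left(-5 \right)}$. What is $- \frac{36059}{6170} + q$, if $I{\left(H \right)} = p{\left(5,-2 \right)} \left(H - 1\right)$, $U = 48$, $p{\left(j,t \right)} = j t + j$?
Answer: $\frac{19954741}{6170} \approx 3234.2$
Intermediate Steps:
$p{\left(j,t \right)} = j + j t$
$I{\left(H \right)} = 5 - 5 H$ ($I{\left(H \right)} = 5 \left(1 - 2\right) \left(H - 1\right) = 5 \left(-1\right) \left(-1 + H\right) = - 5 \left(-1 + H\right) = 5 - 5 H$)
$q = 3240$ ($q = \left(60 + 48\right) \left(5 - -25\right) = 108 \left(5 + 25\right) = 108 \cdot 30 = 3240$)
$- \frac{36059}{6170} + q = - \frac{36059}{6170} + 3240 = \frac{19954741}{6170}$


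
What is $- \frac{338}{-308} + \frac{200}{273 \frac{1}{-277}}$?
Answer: $- \frac{1212209}{6006} \approx -201.83$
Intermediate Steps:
$- \frac{338}{-308} + \frac{200}{273 \frac{1}{-277}} = \left(-338\right) \left(- \frac{1}{308}\right) + \frac{200}{273 \left(- \frac{1}{277}\right)} = \frac{169}{154} + \frac{200}{- \frac{273}{277}} = \frac{169}{154} + 200 \left(- \frac{277}{273}\right) = \frac{169}{154} - \frac{55400}{273} = - \frac{1212209}{6006}$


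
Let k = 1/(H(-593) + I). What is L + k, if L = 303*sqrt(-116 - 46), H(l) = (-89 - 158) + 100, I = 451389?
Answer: 1/451242 + 2727*I*sqrt(2) ≈ 2.2161e-6 + 3856.6*I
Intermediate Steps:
H(l) = -147 (H(l) = -247 + 100 = -147)
k = 1/451242 (k = 1/(-147 + 451389) = 1/451242 ≈ 2.2161e-6)
L = 2727*I*sqrt(2) (L = 303*sqrt(-162) = 303*(9*I*sqrt(2)) = 2727*I*sqrt(2) ≈ 3856.6*I)
L + k = 2727*I*sqrt(2) + 1/451242 = 1/451242 + 2727*I*sqrt(2)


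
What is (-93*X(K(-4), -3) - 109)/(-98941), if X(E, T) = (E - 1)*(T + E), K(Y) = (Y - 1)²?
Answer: 49213/98941 ≈ 0.49740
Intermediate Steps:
K(Y) = (-1 + Y)²
X(E, T) = (-1 + E)*(E + T)
(-93*X(K(-4), -3) - 109)/(-98941) = (-93*(((-1 - 4)²)² - (-1 - 4)² - 1*(-3) + (-1 - 4)²*(-3)) - 109)/(-98941) = (-93*(((-5)²)² - 1*(-5)² + 3 + (-5)²*(-3)) - 109)*(-1/98941) = (-93*(25² - 1*25 + 3 + 25*(-3)) - 109)*(-1/98941) = (-93*(625 - 25 + 3 - 75) - 109)*(-1/98941) = (-93*528 - 109)*(-1/98941) = (-49104 - 109)*(-1/98941) = -49213*(-1/98941) = 49213/98941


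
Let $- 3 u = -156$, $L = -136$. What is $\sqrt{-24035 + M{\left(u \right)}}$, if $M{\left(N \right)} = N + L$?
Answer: $i \sqrt{24119} \approx 155.3 i$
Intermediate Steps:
$u = 52$ ($u = \left(- \frac{1}{3}\right) \left(-156\right) = 52$)
$M{\left(N \right)} = -136 + N$ ($M{\left(N \right)} = N - 136 = -136 + N$)
$\sqrt{-24035 + M{\left(u \right)}} = \sqrt{-24035 + \left(-136 + 52\right)} = \sqrt{-24035 - 84} = \sqrt{-24119} = i \sqrt{24119}$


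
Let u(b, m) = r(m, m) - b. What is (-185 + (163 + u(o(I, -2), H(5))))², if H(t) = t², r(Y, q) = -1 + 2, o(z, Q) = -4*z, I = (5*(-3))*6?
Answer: 145161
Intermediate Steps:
I = -90 (I = -15*6 = -90)
r(Y, q) = 1
u(b, m) = 1 - b
(-185 + (163 + u(o(I, -2), H(5))))² = (-185 + (163 + (1 - (-4)*(-90))))² = (-185 + (163 + (1 - 1*360)))² = (-185 + (163 + (1 - 360)))² = (-185 + (163 - 359))² = (-185 - 196)² = (-381)² = 145161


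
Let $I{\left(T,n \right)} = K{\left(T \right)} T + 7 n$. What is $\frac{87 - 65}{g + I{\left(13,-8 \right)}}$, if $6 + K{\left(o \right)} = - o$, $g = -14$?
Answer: $- \frac{22}{317} \approx -0.069401$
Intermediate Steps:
$K{\left(o \right)} = -6 - o$
$I{\left(T,n \right)} = 7 n + T \left(-6 - T\right)$ ($I{\left(T,n \right)} = \left(-6 - T\right) T + 7 n = T \left(-6 - T\right) + 7 n = 7 n + T \left(-6 - T\right)$)
$\frac{87 - 65}{g + I{\left(13,-8 \right)}} = \frac{87 - 65}{-14 + \left(7 \left(-8\right) - 13 \left(6 + 13\right)\right)} = \frac{22}{-14 - \left(56 + 13 \cdot 19\right)} = \frac{22}{-14 - 303} = \frac{22}{-317} = 22 \left(- \frac{1}{317}\right) = - \frac{22}{317}$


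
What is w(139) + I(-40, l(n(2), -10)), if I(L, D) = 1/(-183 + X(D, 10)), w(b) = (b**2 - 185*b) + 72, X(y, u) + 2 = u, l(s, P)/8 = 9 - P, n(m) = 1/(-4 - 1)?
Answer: -1106351/175 ≈ -6322.0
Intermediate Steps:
n(m) = -1/5 (n(m) = 1/(-5) = -1/5)
l(s, P) = 72 - 8*P (l(s, P) = 8*(9 - P) = 72 - 8*P)
X(y, u) = -2 + u
w(b) = 72 + b**2 - 185*b
I(L, D) = -1/175 (I(L, D) = 1/(-183 + (-2 + 10)) = 1/(-183 + 8) = 1/(-175) = -1/175)
w(139) + I(-40, l(n(2), -10)) = (72 + 139**2 - 185*139) - 1/175 = (72 + 19321 - 25715) - 1/175 = -6322 - 1/175 = -1106351/175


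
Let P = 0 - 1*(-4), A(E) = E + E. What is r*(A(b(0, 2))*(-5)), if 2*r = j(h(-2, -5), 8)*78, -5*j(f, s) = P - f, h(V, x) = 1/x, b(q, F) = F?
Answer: 3276/5 ≈ 655.20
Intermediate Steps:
A(E) = 2*E
P = 4 (P = 0 + 4 = 4)
j(f, s) = -⅘ + f/5 (j(f, s) = -(4 - f)/5 = -⅘ + f/5)
r = -819/25 (r = ((-⅘ + (⅕)/(-5))*78)/2 = ((-⅘ + (⅕)*(-⅕))*78)/2 = ((-⅘ - 1/25)*78)/2 = (-21/25*78)/2 = (½)*(-1638/25) = -819/25 ≈ -32.760)
r*(A(b(0, 2))*(-5)) = -819*2*2*(-5)/25 = -3276*(-5)/25 = -819/25*(-20) = 3276/5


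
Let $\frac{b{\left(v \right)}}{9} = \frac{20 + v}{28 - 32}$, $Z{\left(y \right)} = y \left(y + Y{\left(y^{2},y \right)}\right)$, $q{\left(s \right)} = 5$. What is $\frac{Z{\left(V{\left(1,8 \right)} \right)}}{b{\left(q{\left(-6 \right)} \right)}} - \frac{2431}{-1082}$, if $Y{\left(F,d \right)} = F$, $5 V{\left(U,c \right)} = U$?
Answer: $\frac{22781969}{10143750} \approx 2.2459$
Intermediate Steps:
$V{\left(U,c \right)} = \frac{U}{5}$
$Z{\left(y \right)} = y \left(y + y^{2}\right)$
$b{\left(v \right)} = -45 - \frac{9 v}{4}$ ($b{\left(v \right)} = 9 \frac{20 + v}{28 - 32} = 9 \frac{20 + v}{-4} = 9 \left(20 + v\right) \left(- \frac{1}{4}\right) = 9 \left(-5 - \frac{v}{4}\right) = -45 - \frac{9 v}{4}$)
$\frac{Z{\left(V{\left(1,8 \right)} \right)}}{b{\left(q{\left(-6 \right)} \right)}} - \frac{2431}{-1082} = \frac{\left(\frac{1}{5} \cdot 1\right)^{2} \left(1 + \frac{1}{5} \cdot 1\right)}{-45 - \frac{45}{4}} - \frac{2431}{-1082} = \frac{\left(\frac{1}{5}\right)^{2} \left(1 + \frac{1}{5}\right)}{-45 - \frac{45}{4}} - - \frac{2431}{1082} = \frac{\frac{1}{25} \cdot \frac{6}{5}}{- \frac{225}{4}} + \frac{2431}{1082} = \frac{6}{125} \left(- \frac{4}{225}\right) + \frac{2431}{1082} = - \frac{8}{9375} + \frac{2431}{1082} = \frac{22781969}{10143750}$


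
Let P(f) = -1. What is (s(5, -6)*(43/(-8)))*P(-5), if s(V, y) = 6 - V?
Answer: 43/8 ≈ 5.3750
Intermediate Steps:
(s(5, -6)*(43/(-8)))*P(-5) = ((6 - 1*5)*(43/(-8)))*(-1) = ((6 - 5)*(43*(-1/8)))*(-1) = (1*(-43/8))*(-1) = -43/8*(-1) = 43/8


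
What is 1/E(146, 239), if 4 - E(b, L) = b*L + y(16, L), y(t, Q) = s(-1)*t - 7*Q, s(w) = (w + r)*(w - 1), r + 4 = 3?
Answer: -1/33281 ≈ -3.0047e-5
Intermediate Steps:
r = -1 (r = -4 + 3 = -1)
s(w) = (-1 + w)**2 (s(w) = (w - 1)*(w - 1) = (-1 + w)*(-1 + w) = (-1 + w)**2)
y(t, Q) = -7*Q + 4*t (y(t, Q) = (1 + (-1)**2 - 2*(-1))*t - 7*Q = (1 + 1 + 2)*t - 7*Q = 4*t - 7*Q = -7*Q + 4*t)
E(b, L) = -60 + 7*L - L*b (E(b, L) = 4 - (b*L + (-7*L + 4*16)) = 4 - (L*b + (-7*L + 64)) = 4 - (L*b + (64 - 7*L)) = 4 - (64 - 7*L + L*b) = 4 + (-64 + 7*L - L*b) = -60 + 7*L - L*b)
1/E(146, 239) = 1/(-60 + 7*239 - 1*239*146) = 1/(-60 + 1673 - 34894) = 1/(-33281) = -1/33281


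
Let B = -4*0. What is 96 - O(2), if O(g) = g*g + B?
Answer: 92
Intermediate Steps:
B = 0
O(g) = g**2 (O(g) = g*g + 0 = g**2 + 0 = g**2)
96 - O(2) = 96 - 1*2**2 = 96 - 1*4 = 96 - 4 = 92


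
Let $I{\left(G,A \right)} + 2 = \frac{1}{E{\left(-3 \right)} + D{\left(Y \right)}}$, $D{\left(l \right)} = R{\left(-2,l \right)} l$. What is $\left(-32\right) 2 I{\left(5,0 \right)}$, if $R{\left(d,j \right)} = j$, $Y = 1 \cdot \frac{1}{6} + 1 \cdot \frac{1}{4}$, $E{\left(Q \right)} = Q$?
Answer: $\frac{61312}{407} \approx 150.64$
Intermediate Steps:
$Y = \frac{5}{12}$ ($Y = 1 \cdot \frac{1}{6} + 1 \cdot \frac{1}{4} = \frac{1}{6} + \frac{1}{4} = \frac{5}{12} \approx 0.41667$)
$D{\left(l \right)} = l^{2}$ ($D{\left(l \right)} = l l = l^{2}$)
$I{\left(G,A \right)} = - \frac{958}{407}$ ($I{\left(G,A \right)} = -2 + \frac{1}{-3 + \left(\frac{5}{12}\right)^{2}} = -2 + \frac{1}{-3 + \frac{25}{144}} = -2 + \frac{1}{- \frac{407}{144}} = -2 - \frac{144}{407} = - \frac{958}{407}$)
$\left(-32\right) 2 I{\left(5,0 \right)} = \left(-32\right) 2 \left(- \frac{958}{407}\right) = \left(-64\right) \left(- \frac{958}{407}\right) = \frac{61312}{407}$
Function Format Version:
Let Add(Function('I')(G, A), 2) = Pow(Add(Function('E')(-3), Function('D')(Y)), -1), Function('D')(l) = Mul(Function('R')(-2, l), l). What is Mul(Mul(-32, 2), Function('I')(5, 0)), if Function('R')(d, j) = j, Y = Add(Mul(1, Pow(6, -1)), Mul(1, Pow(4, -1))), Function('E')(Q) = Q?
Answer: Rational(61312, 407) ≈ 150.64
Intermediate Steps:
Y = Rational(5, 12) (Y = Add(Mul(1, Rational(1, 6)), Mul(1, Rational(1, 4))) = Add(Rational(1, 6), Rational(1, 4)) = Rational(5, 12) ≈ 0.41667)
Function('D')(l) = Pow(l, 2) (Function('D')(l) = Mul(l, l) = Pow(l, 2))
Function('I')(G, A) = Rational(-958, 407) (Function('I')(G, A) = Add(-2, Pow(Add(-3, Pow(Rational(5, 12), 2)), -1)) = Add(-2, Pow(Add(-3, Rational(25, 144)), -1)) = Add(-2, Pow(Rational(-407, 144), -1)) = Add(-2, Rational(-144, 407)) = Rational(-958, 407))
Mul(Mul(-32, 2), Function('I')(5, 0)) = Mul(Mul(-32, 2), Rational(-958, 407)) = Mul(-64, Rational(-958, 407)) = Rational(61312, 407)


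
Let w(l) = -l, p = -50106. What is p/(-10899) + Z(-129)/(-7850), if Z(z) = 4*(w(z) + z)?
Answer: 2386/519 ≈ 4.5973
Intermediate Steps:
Z(z) = 0 (Z(z) = 4*(-z + z) = 4*0 = 0)
p/(-10899) + Z(-129)/(-7850) = -50106/(-10899) + 0/(-7850) = -50106*(-1/10899) + 0*(-1/7850) = 2386/519 + 0 = 2386/519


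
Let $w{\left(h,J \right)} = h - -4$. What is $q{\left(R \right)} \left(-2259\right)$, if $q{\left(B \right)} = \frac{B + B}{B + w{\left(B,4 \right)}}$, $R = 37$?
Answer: $- \frac{27861}{13} \approx -2143.2$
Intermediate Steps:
$w{\left(h,J \right)} = 4 + h$ ($w{\left(h,J \right)} = h + 4 = 4 + h$)
$q{\left(B \right)} = \frac{2 B}{4 + 2 B}$ ($q{\left(B \right)} = \frac{B + B}{B + \left(4 + B\right)} = \frac{2 B}{4 + 2 B}$)
$q{\left(R \right)} \left(-2259\right) = \frac{37}{2 + 37} \left(-2259\right) = \frac{37}{39} \left(-2259\right) = - \frac{27861}{13}$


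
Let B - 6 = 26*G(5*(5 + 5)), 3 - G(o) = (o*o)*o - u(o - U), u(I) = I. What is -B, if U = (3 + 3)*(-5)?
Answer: 3247836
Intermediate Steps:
U = -30 (U = 6*(-5) = -30)
G(o) = 33 + o - o³ (G(o) = 3 - ((o*o)*o - (o - 1*(-30))) = 3 - (o²*o - (o + 30)) = 3 - (o³ - (30 + o)) = 3 - (o³ + (-30 - o)) = 3 - (-30 + o³ - o) = 3 + (30 + o - o³) = 33 + o - o³)
B = -3247836 (B = 6 + 26*(33 + 5*(5 + 5) - (5*(5 + 5))³) = 6 + 26*(33 + 5*10 - (5*10)³) = 6 + 26*(33 + 50 - 1*50³) = 6 + 26*(33 + 50 - 1*125000) = 6 + 26*(33 + 50 - 125000) = 6 + 26*(-124917) = 6 - 3247842 = -3247836)
-B = -1*(-3247836) = 3247836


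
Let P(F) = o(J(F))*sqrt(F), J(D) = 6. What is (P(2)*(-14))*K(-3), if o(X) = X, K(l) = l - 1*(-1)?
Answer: 168*sqrt(2) ≈ 237.59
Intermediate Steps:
K(l) = 1 + l (K(l) = l + 1 = 1 + l)
P(F) = 6*sqrt(F)
(P(2)*(-14))*K(-3) = ((6*sqrt(2))*(-14))*(1 - 3) = -84*sqrt(2)*(-2) = 168*sqrt(2)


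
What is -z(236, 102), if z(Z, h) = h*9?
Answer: -918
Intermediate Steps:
z(Z, h) = 9*h
-z(236, 102) = -9*102 = -1*918 = -918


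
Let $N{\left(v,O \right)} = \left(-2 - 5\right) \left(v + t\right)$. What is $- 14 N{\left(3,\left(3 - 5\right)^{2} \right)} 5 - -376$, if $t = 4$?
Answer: $3806$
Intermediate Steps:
$N{\left(v,O \right)} = -28 - 7 v$ ($N{\left(v,O \right)} = \left(-2 - 5\right) \left(v + 4\right) = - 7 \left(4 + v\right) = -28 - 7 v$)
$- 14 N{\left(3,\left(3 - 5\right)^{2} \right)} 5 - -376 = - 14 \left(-28 - 21\right) 5 - -376 = - 14 \left(-28 - 21\right) 5 + 376 = \left(-14\right) \left(-49\right) 5 + 376 = 686 \cdot 5 + 376 = 3430 + 376 = 3806$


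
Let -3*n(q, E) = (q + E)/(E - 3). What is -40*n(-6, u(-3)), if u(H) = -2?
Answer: 64/3 ≈ 21.333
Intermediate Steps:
n(q, E) = -(E + q)/(3*(-3 + E)) (n(q, E) = -(q + E)/(3*(E - 3)) = -(E + q)/(3*(-3 + E)))
-40*n(-6, u(-3)) = -40*(-1*(-2) - 1*(-6))/(3*(-3 - 2)) = -40*(2 + 6)/(3*(-5)) = -40*(-1)*8/(3*5) = -40*(-8/15) = 64/3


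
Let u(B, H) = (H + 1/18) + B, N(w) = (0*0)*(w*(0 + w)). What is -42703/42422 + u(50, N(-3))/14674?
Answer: -5620503287/5602503852 ≈ -1.0032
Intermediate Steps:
N(w) = 0 (N(w) = 0*(w*w) = 0*w² = 0)
u(B, H) = 1/18 + B + H (u(B, H) = (H + 1/18) + B = (1/18 + H) + B = 1/18 + B + H)
-42703/42422 + u(50, N(-3))/14674 = -42703/42422 + (1/18 + 50 + 0)/14674 = -42703*1/42422 + (901/18)*(1/14674) = -42703/42422 + 901/264132 = -5620503287/5602503852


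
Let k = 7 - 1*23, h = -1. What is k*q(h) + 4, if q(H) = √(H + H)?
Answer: 4 - 16*I*√2 ≈ 4.0 - 22.627*I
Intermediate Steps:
k = -16 (k = 7 - 23 = -16)
q(H) = √2*√H (q(H) = √(2*H) = √2*√H)
k*q(h) + 4 = -16*√2*√(-1) + 4 = -16*√2*I + 4 = -16*I*√2 + 4 = 4 - 16*I*√2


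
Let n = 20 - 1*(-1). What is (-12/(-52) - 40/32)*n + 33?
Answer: 603/52 ≈ 11.596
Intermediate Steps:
n = 21 (n = 20 + 1 = 21)
(-12/(-52) - 40/32)*n + 33 = (-12/(-52) - 40/32)*21 + 33 = (-12*(-1/52) - 40*1/32)*21 + 33 = (3/13 - 5/4)*21 + 33 = -53/52*21 + 33 = -1113/52 + 33 = 603/52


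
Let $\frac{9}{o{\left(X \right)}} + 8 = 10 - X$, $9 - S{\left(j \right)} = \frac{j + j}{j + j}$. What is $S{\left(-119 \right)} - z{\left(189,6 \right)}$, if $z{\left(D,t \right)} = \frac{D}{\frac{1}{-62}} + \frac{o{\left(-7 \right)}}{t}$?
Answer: $\frac{70355}{6} \approx 11726.0$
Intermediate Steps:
$S{\left(j \right)} = 8$ ($S{\left(j \right)} = 9 - \frac{j + j}{j + j} = 9 - \frac{2 j}{2 j} = 9 - 2 j \frac{1}{2 j} = 9 - 1 = 8$)
$o{\left(X \right)} = \frac{9}{2 - X}$ ($o{\left(X \right)} = \frac{9}{-8 - \left(-10 + X\right)} = \frac{9}{2 - X}$)
$z{\left(D,t \right)} = \frac{1}{t} - 62 D$ ($z{\left(D,t \right)} = \frac{D}{\frac{1}{-62}} + \frac{\left(-9\right) \frac{1}{-2 - 7}}{t} = \frac{D}{- \frac{1}{62}} + \frac{\left(-9\right) \frac{1}{-9}}{t} = D \left(-62\right) + \frac{\left(-9\right) \left(- \frac{1}{9}\right)}{t} = - 62 D + 1 \frac{1}{t} = - 62 D + \frac{1}{t} = \frac{1}{t} - 62 D$)
$S{\left(-119 \right)} - z{\left(189,6 \right)} = 8 - \left(\frac{1}{6} - 11718\right) = 8 - - \frac{70307}{6} = 8 + \frac{70307}{6} = \frac{70355}{6}$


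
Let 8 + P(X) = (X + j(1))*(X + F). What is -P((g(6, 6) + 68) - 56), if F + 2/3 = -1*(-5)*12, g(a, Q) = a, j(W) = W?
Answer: -4384/3 ≈ -1461.3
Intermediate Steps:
F = 178/3 (F = -⅔ - 1*(-5)*12 = -⅔ + 5*12 = -⅔ + 60 = 178/3 ≈ 59.333)
P(X) = -8 + (1 + X)*(178/3 + X) (P(X) = -8 + (X + 1)*(X + 178/3) = -8 + (1 + X)*(178/3 + X))
-P((g(6, 6) + 68) - 56) = -(154/3 + ((6 + 68) - 56)² + 181*((6 + 68) - 56)/3) = -(154/3 + (74 - 56)² + 181*(74 - 56)/3) = -(154/3 + 18² + (181/3)*18) = -(154/3 + 324 + 1086) = -1*4384/3 = -4384/3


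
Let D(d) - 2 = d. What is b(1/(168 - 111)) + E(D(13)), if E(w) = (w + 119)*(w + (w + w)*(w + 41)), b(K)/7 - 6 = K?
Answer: 12948811/57 ≈ 2.2717e+5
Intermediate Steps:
D(d) = 2 + d
b(K) = 42 + 7*K
E(w) = (119 + w)*(w + 2*w*(41 + w)) (E(w) = (119 + w)*(w + (2*w)*(41 + w)) = (119 + w)*(w + 2*w*(41 + w)))
b(1/(168 - 111)) + E(D(13)) = (42 + 7/(168 - 111)) + (2 + 13)*(9877 + 2*(2 + 13)**2 + 321*(2 + 13)) = (42 + 7/57) + 15*(9877 + 2*15**2 + 321*15) = (42 + 7*(1/57)) + 15*(9877 + 2*225 + 4815) = (42 + 7/57) + 15*(9877 + 450 + 4815) = 2401/57 + 15*15142 = 2401/57 + 227130 = 12948811/57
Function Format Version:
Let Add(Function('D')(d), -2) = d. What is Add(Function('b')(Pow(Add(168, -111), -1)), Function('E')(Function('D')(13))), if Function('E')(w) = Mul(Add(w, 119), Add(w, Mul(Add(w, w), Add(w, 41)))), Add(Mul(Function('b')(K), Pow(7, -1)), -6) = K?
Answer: Rational(12948811, 57) ≈ 2.2717e+5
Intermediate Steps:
Function('D')(d) = Add(2, d)
Function('b')(K) = Add(42, Mul(7, K))
Function('E')(w) = Mul(Add(119, w), Add(w, Mul(2, w, Add(41, w)))) (Function('E')(w) = Mul(Add(119, w), Add(w, Mul(Mul(2, w), Add(41, w)))) = Mul(Add(119, w), Add(w, Mul(2, w, Add(41, w)))))
Add(Function('b')(Pow(Add(168, -111), -1)), Function('E')(Function('D')(13))) = Add(Add(42, Mul(7, Pow(Add(168, -111), -1))), Mul(Add(2, 13), Add(9877, Mul(2, Pow(Add(2, 13), 2)), Mul(321, Add(2, 13))))) = Add(Add(42, Mul(7, Pow(57, -1))), Mul(15, Add(9877, Mul(2, Pow(15, 2)), Mul(321, 15)))) = Add(Add(42, Mul(7, Rational(1, 57))), Mul(15, Add(9877, Mul(2, 225), 4815))) = Add(Add(42, Rational(7, 57)), Mul(15, Add(9877, 450, 4815))) = Add(Rational(2401, 57), Mul(15, 15142)) = Add(Rational(2401, 57), 227130) = Rational(12948811, 57)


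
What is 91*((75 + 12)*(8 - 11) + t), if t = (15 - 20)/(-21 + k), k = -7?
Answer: -94939/4 ≈ -23735.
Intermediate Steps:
t = 5/28 (t = (15 - 20)/(-21 - 7) = -5/(-28) = -5*(-1/28) = 5/28 ≈ 0.17857)
91*((75 + 12)*(8 - 11) + t) = 91*((75 + 12)*(8 - 11) + 5/28) = 91*(87*(-3) + 5/28) = 91*(-261 + 5/28) = 91*(-7303/28) = -94939/4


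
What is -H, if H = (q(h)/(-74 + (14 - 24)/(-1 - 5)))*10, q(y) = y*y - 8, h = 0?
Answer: -240/217 ≈ -1.1060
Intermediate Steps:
q(y) = -8 + y² (q(y) = y² - 8 = -8 + y²)
H = 240/217 (H = ((-8 + 0²)/(-74 + (14 - 24)/(-1 - 5)))*10 = ((-8 + 0)/(-74 - 10/(-6)))*10 = (-8/(-74 - 10*(-⅙)))*10 = (-8/(-74 + 5/3))*10 = (-8/(-217/3))*10 = -3/217*(-8)*10 = (24/217)*10 = 240/217 ≈ 1.1060)
-H = -1*240/217 = -240/217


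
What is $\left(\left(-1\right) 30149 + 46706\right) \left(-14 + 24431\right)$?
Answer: $404272269$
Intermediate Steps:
$\left(\left(-1\right) 30149 + 46706\right) \left(-14 + 24431\right) = \left(-30149 + 46706\right) 24417 = 16557 \cdot 24417 = 404272269$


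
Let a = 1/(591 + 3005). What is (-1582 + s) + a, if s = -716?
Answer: -8263607/3596 ≈ -2298.0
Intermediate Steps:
a = 1/3596 ≈ 0.00027809
(-1582 + s) + a = (-1582 - 716) + 1/3596 = -2298 + 1/3596 = -8263607/3596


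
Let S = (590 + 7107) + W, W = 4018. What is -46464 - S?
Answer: -58179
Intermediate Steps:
S = 11715 (S = (590 + 7107) + 4018 = 7697 + 4018 = 11715)
-46464 - S = -46464 - 1*11715 = -46464 - 11715 = -58179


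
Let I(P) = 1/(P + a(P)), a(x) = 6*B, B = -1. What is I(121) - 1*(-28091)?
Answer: 3230466/115 ≈ 28091.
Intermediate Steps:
a(x) = -6 (a(x) = 6*(-1) = -6)
I(P) = 1/(-6 + P) (I(P) = 1/(P - 6) = 1/(-6 + P))
I(121) - 1*(-28091) = 1/(-6 + 121) - 1*(-28091) = 1/115 + 28091 = 3230466/115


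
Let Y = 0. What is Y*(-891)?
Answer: 0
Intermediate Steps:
Y*(-891) = 0*(-891) = 0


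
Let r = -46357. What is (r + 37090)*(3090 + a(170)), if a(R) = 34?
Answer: -28950108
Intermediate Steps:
(r + 37090)*(3090 + a(170)) = (-46357 + 37090)*(3090 + 34) = -9267*3124 = -28950108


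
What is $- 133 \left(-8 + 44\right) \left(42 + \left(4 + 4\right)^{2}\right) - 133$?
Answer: $-507661$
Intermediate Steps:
$- 133 \left(-8 + 44\right) \left(42 + \left(4 + 4\right)^{2}\right) - 133 = - 133 \cdot 36 \left(42 + 8^{2}\right) - 133 = - 133 \cdot 36 \left(42 + 64\right) - 133 = - 133 \cdot 36 \cdot 106 - 133 = \left(-133\right) 3816 - 133 = -507528 - 133 = -507661$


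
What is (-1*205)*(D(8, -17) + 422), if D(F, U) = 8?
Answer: -88150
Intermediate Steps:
(-1*205)*(D(8, -17) + 422) = (-1*205)*(8 + 422) = -205*430 = -88150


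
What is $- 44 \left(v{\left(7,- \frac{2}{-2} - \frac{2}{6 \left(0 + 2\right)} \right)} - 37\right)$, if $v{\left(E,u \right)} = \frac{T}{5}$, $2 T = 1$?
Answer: $\frac{8118}{5} \approx 1623.6$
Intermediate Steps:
$T = \frac{1}{2}$ ($T = \frac{1}{2} \cdot 1 = \frac{1}{2} \approx 0.5$)
$v{\left(E,u \right)} = \frac{1}{10}$ ($v{\left(E,u \right)} = \frac{1}{2 \cdot 5} = \frac{1}{2} \cdot \frac{1}{5} = \frac{1}{10}$)
$- 44 \left(v{\left(7,- \frac{2}{-2} - \frac{2}{6 \left(0 + 2\right)} \right)} - 37\right) = - 44 \left(\frac{1}{10} - 37\right) = \left(-44\right) \left(- \frac{369}{10}\right) = \frac{8118}{5}$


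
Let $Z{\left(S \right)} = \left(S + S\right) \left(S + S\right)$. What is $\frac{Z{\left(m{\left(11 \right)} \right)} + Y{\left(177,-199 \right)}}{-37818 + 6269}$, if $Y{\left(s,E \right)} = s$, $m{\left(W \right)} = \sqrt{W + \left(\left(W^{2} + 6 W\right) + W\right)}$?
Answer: $- \frac{1013}{31549} \approx -0.032109$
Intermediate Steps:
$m{\left(W \right)} = \sqrt{W^{2} + 8 W}$ ($m{\left(W \right)} = \sqrt{W + \left(W^{2} + 7 W\right)} = \sqrt{W^{2} + 8 W}$)
$Z{\left(S \right)} = 4 S^{2}$ ($Z{\left(S \right)} = 2 S 2 S = 4 S^{2}$)
$\frac{Z{\left(m{\left(11 \right)} \right)} + Y{\left(177,-199 \right)}}{-37818 + 6269} = \frac{4 \left(\sqrt{11 \left(8 + 11\right)}\right)^{2} + 177}{-37818 + 6269} = \frac{4 \left(\sqrt{11 \cdot 19}\right)^{2} + 177}{-31549} = \left(4 \left(\sqrt{209}\right)^{2} + 177\right) \left(- \frac{1}{31549}\right) = \left(4 \cdot 209 + 177\right) \left(- \frac{1}{31549}\right) = \left(836 + 177\right) \left(- \frac{1}{31549}\right) = 1013 \left(- \frac{1}{31549}\right) = - \frac{1013}{31549}$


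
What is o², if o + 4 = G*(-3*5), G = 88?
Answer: 1752976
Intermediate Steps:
o = -1324 (o = -4 + 88*(-3*5) = -4 + 88*(-15) = -4 - 1320 = -1324)
o² = (-1324)² = 1752976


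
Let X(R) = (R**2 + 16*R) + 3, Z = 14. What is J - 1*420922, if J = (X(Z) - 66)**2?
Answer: -293473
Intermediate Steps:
X(R) = 3 + R**2 + 16*R
J = 127449 (J = ((3 + 14**2 + 16*14) - 66)**2 = ((3 + 196 + 224) - 66)**2 = (423 - 66)**2 = 357**2 = 127449)
J - 1*420922 = 127449 - 1*420922 = 127449 - 420922 = -293473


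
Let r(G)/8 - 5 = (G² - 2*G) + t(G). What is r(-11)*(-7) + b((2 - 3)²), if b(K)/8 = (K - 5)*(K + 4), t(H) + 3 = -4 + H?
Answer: -7440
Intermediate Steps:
t(H) = -7 + H (t(H) = -3 + (-4 + H) = -7 + H)
b(K) = 8*(-5 + K)*(4 + K) (b(K) = 8*((K - 5)*(K + 4)) = 8*((-5 + K)*(4 + K)) = 8*(-5 + K)*(4 + K))
r(G) = -16 - 8*G + 8*G² (r(G) = 40 + 8*((G² - 2*G) + (-7 + G)) = 40 + 8*(-7 + G² - G) = 40 + (-56 - 8*G + 8*G²) = -16 - 8*G + 8*G²)
r(-11)*(-7) + b((2 - 3)²) = (-16 - 8*(-11) + 8*(-11)²)*(-7) + (-160 - 8*(2 - 3)² + 8*((2 - 3)²)²) = (-16 + 88 + 8*121)*(-7) + (-160 - 8*(-1)² + 8*((-1)²)²) = (-16 + 88 + 968)*(-7) + (-160 - 8*1 + 8*1²) = 1040*(-7) + (-160 - 8 + 8*1) = -7280 + (-160 - 8 + 8) = -7280 - 160 = -7440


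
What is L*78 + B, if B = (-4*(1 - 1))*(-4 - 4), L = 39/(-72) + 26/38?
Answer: 845/76 ≈ 11.118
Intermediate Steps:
L = 65/456 (L = 39*(-1/72) + 26*(1/38) = -13/24 + 13/19 = 65/456 ≈ 0.14254)
B = 0 (B = -4*0*(-8) = 0*(-8) = 0)
L*78 + B = (65/456)*78 + 0 = 845/76 + 0 = 845/76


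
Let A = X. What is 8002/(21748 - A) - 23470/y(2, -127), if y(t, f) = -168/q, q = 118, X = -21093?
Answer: 29661945049/1799322 ≈ 16485.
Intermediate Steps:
y(t, f) = -84/59 (y(t, f) = -168/118 = -168*1/118 = -84/59)
A = -21093
8002/(21748 - A) - 23470/y(2, -127) = 8002/(21748 - 1*(-21093)) - 23470/(-84/59) = 8002/(21748 + 21093) - 23470*(-59/84) = 8002/42841 + 692365/42 = 29661945049/1799322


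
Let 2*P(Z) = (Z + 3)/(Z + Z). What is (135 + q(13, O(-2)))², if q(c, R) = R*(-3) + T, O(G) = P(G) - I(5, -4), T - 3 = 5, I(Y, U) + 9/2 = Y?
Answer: 1343281/64 ≈ 20989.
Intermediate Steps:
I(Y, U) = -9/2 + Y
P(Z) = (3 + Z)/(4*Z) (P(Z) = ((Z + 3)/(Z + Z))/2 = ((3 + Z)/((2*Z)))/2 = ((3 + Z)*(1/(2*Z)))/2 = ((3 + Z)/(2*Z))/2 = (3 + Z)/(4*Z))
T = 8 (T = 3 + 5 = 8)
O(G) = -½ + (3 + G)/(4*G) (O(G) = (3 + G)/(4*G) - (-9/2 + 5) = (3 + G)/(4*G) - 1*½ = (3 + G)/(4*G) - ½ = -½ + (3 + G)/(4*G))
q(c, R) = 8 - 3*R (q(c, R) = R*(-3) + 8 = -3*R + 8 = 8 - 3*R)
(135 + q(13, O(-2)))² = (135 + (8 - 3*(3 - 1*(-2))/(4*(-2))))² = (135 + (8 - 3*(-1)*(3 + 2)/(4*2)))² = (135 + (8 - 3*(-1)*5/(4*2)))² = (135 + (8 - 3*(-5/8)))² = (135 + (8 + 15/8))² = (135 + 79/8)² = (1159/8)² = 1343281/64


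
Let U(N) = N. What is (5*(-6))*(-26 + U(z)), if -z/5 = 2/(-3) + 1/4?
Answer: 1435/2 ≈ 717.50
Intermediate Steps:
z = 25/12 (z = -5*(2/(-3) + 1/4) = -5*(2*(-⅓) + 1*(¼)) = -5*(-⅔ + ¼) = -5*(-5/12) = 25/12 ≈ 2.0833)
(5*(-6))*(-26 + U(z)) = (5*(-6))*(-26 + 25/12) = -30*(-287/12) = 1435/2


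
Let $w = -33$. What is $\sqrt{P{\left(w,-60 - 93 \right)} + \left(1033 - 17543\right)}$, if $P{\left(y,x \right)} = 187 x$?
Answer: $i \sqrt{45121} \approx 212.42 i$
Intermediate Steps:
$\sqrt{P{\left(w,-60 - 93 \right)} + \left(1033 - 17543\right)} = \sqrt{187 \left(-60 - 93\right) + \left(1033 - 17543\right)} = \sqrt{187 \left(-153\right) + \left(1033 - 17543\right)} = \sqrt{-28611 - 16510} = \sqrt{-45121} = i \sqrt{45121}$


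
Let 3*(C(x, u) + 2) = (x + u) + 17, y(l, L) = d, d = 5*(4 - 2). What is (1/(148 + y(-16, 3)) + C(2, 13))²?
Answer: 16900321/224676 ≈ 75.221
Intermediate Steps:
d = 10 (d = 5*2 = 10)
y(l, L) = 10
C(x, u) = 11/3 + u/3 + x/3 (C(x, u) = -2 + ((x + u) + 17)/3 = -2 + ((u + x) + 17)/3 = -2 + (17 + u + x)/3 = -2 + (17/3 + u/3 + x/3) = 11/3 + u/3 + x/3)
(1/(148 + y(-16, 3)) + C(2, 13))² = (1/(148 + 10) + (11/3 + (⅓)*13 + (⅓)*2))² = (1/158 + (11/3 + 13/3 + ⅔))² = (1/158 + 26/3)² = (4111/474)² = 16900321/224676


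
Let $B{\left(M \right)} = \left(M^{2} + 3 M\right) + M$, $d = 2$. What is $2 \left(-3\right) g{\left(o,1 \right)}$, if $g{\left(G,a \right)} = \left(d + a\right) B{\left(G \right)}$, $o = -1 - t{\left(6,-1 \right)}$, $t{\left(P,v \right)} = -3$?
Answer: $-216$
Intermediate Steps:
$o = 2$ ($o = -1 - -3 = -1 + 3 = 2$)
$B{\left(M \right)} = M^{2} + 4 M$
$g{\left(G,a \right)} = G \left(2 + a\right) \left(4 + G\right)$ ($g{\left(G,a \right)} = \left(2 + a\right) G \left(4 + G\right) = G \left(2 + a\right) \left(4 + G\right)$)
$2 \left(-3\right) g{\left(o,1 \right)} = 2 \left(-3\right) 2 \left(2 + 1\right) \left(4 + 2\right) = - 6 \cdot 2 \cdot 3 \cdot 6 = \left(-6\right) 36 = -216$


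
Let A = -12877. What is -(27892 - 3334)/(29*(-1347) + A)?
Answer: 12279/25970 ≈ 0.47281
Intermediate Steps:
-(27892 - 3334)/(29*(-1347) + A) = -(27892 - 3334)/(29*(-1347) - 12877) = -24558/(-39063 - 12877) = -24558/(-51940) = -24558*(-1)/51940 = -1*(-12279/25970) = 12279/25970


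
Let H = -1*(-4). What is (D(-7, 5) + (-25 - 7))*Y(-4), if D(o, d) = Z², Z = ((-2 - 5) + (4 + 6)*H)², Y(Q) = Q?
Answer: -4743556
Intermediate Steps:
H = 4
Z = 1089 (Z = ((-2 - 5) + (4 + 6)*4)² = (-7 + 10*4)² = (-7 + 40)² = 33² = 1089)
D(o, d) = 1185921 (D(o, d) = 1089² = 1185921)
(D(-7, 5) + (-25 - 7))*Y(-4) = (1185921 + (-25 - 7))*(-4) = (1185921 - 32)*(-4) = 1185889*(-4) = -4743556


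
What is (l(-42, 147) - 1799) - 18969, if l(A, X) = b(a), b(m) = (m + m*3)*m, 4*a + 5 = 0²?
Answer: -83047/4 ≈ -20762.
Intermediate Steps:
a = -5/4 (a = -5/4 + (¼)*0² = -5/4 + (¼)*0 = -5/4 + 0 = -5/4 ≈ -1.2500)
b(m) = 4*m² (b(m) = (m + 3*m)*m = (4*m)*m = 4*m²)
l(A, X) = 25/4 (l(A, X) = 4*(-5/4)² = 4*(25/16) = 25/4)
(l(-42, 147) - 1799) - 18969 = (25/4 - 1799) - 18969 = -7171/4 - 18969 = -83047/4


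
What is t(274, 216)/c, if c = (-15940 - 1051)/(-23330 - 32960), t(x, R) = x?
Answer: 1186420/1307 ≈ 907.74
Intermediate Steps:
c = 1307/4330 (c = -16991/(-56290) = -16991*(-1/56290) = 1307/4330 ≈ 0.30185)
t(274, 216)/c = 274/(1307/4330) = 274*(4330/1307) = 1186420/1307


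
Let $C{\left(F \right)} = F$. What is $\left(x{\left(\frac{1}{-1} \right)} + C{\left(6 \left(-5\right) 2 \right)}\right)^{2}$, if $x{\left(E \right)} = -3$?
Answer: $3969$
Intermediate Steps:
$\left(x{\left(\frac{1}{-1} \right)} + C{\left(6 \left(-5\right) 2 \right)}\right)^{2} = \left(-3 + 6 \left(-5\right) 2\right)^{2} = \left(-3 - 60\right)^{2} = \left(-63\right)^{2} = 3969$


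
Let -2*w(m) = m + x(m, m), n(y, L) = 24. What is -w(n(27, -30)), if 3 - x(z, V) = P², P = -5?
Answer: 1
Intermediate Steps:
x(z, V) = -22 (x(z, V) = 3 - 1*(-5)² = 3 - 1*25 = 3 - 25 = -22)
w(m) = 11 - m/2 (w(m) = -(m - 22)/2 = -(-22 + m)/2 = 11 - m/2)
-w(n(27, -30)) = -(11 - ½*24) = -(11 - 12) = -1*(-1) = 1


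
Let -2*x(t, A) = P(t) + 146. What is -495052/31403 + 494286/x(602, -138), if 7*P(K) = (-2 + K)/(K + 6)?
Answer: -16553964114356/2441489041 ≈ -6780.3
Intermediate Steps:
P(K) = (-2 + K)/(7*(6 + K)) (P(K) = ((-2 + K)/(K + 6))/7 = ((-2 + K)/(6 + K))/7 = (-2 + K)/(7*(6 + K)))
x(t, A) = -73 - (-2 + t)/(14*(6 + t)) (x(t, A) = -((-2 + t)/(7*(6 + t)) + 146)/2 = -(146 + (-2 + t)/(7*(6 + t)))/2 = -73 - (-2 + t)/(14*(6 + t)))
-495052/31403 + 494286/x(602, -138) = -495052/31403 + 494286/(((-6130 - 1023*602)/(14*(6 + 602)))) = -495052*1/31403 + 494286/(((1/14)*(-6130 - 615846)/608)) = -495052/31403 + 494286/(((1/14)*(1/608)*(-621976))) = -495052/31403 + 494286/(-77747/1064) = -495052/31403 + 494286*(-1064/77747) = -495052/31403 - 525920304/77747 = -16553964114356/2441489041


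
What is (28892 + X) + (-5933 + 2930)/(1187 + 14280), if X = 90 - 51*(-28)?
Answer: 470348467/15467 ≈ 30410.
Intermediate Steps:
X = 1518 (X = 90 + 1428 = 1518)
(28892 + X) + (-5933 + 2930)/(1187 + 14280) = (28892 + 1518) + (-5933 + 2930)/(1187 + 14280) = 30410 - 3003/15467 = 470348467/15467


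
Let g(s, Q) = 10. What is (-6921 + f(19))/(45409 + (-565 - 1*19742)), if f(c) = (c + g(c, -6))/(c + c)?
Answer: -37567/136268 ≈ -0.27568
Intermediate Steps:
f(c) = (10 + c)/(2*c) (f(c) = (c + 10)/(c + c) = (10 + c)/((2*c)) = (10 + c)*(1/(2*c)) = (10 + c)/(2*c))
(-6921 + f(19))/(45409 + (-565 - 1*19742)) = (-6921 + (1/2)*(10 + 19)/19)/(45409 + (-565 - 1*19742)) = (-6921 + (1/2)*(1/19)*29)/(45409 + (-565 - 19742)) = (-6921 + 29/38)/(45409 - 20307) = -262969/38/25102 = -262969/38*1/25102 = -37567/136268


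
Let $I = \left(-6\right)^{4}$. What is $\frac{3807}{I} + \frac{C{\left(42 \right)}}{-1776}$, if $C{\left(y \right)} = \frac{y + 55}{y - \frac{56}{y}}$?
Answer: $\frac{212061}{72224} \approx 2.9362$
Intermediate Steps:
$I = 1296$
$C{\left(y \right)} = \frac{55 + y}{y - \frac{56}{y}}$
$\frac{3807}{I} + \frac{C{\left(42 \right)}}{-1776} = \frac{3807}{1296} + \frac{42 \frac{1}{-56 + 42^{2}} \left(55 + 42\right)}{-1776} = 3807 \cdot \frac{1}{1296} + 42 \frac{1}{-56 + 1764} \cdot 97 \left(- \frac{1}{1776}\right) = \frac{47}{16} + 42 \cdot \frac{1}{1708} \cdot 97 \left(- \frac{1}{1776}\right) = \frac{47}{16} + \frac{291}{122} \left(- \frac{1}{1776}\right) = \frac{47}{16} - \frac{97}{72224} = \frac{212061}{72224}$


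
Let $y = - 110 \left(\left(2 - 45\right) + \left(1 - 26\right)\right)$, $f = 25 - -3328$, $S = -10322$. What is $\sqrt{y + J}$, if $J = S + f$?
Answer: $\sqrt{511} \approx 22.605$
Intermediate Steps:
$f = 3353$ ($f = 25 + 3328 = 3353$)
$y = 7480$ ($y = - 110 \left(\left(2 - 45\right) + \left(1 - 26\right)\right) = - 110 \left(-43 - 25\right) = \left(-110\right) \left(-68\right) = 7480$)
$J = -6969$ ($J = -10322 + 3353 = -6969$)
$\sqrt{y + J} = \sqrt{7480 - 6969} = \sqrt{511}$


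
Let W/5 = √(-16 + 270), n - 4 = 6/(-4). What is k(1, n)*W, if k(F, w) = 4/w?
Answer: 8*√254 ≈ 127.50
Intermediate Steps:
n = 5/2 (n = 4 + 6/(-4) = 4 + 6*(-¼) = 4 - 3/2 = 5/2 ≈ 2.5000)
W = 5*√254 (W = 5*√(-16 + 270) = 5*√254 ≈ 79.687)
k(1, n)*W = (4/(5/2))*(5*√254) = (4*(⅖))*(5*√254) = 8*(5*√254)/5 = 8*√254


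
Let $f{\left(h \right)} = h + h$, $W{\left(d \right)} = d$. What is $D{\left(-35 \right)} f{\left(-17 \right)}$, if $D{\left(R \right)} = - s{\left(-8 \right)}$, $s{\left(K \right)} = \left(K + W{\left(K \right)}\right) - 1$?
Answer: $-578$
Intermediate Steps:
$s{\left(K \right)} = -1 + 2 K$ ($s{\left(K \right)} = \left(K + K\right) - 1 = 2 K - 1 = -1 + 2 K$)
$f{\left(h \right)} = 2 h$
$D{\left(R \right)} = 17$ ($D{\left(R \right)} = - (-1 + 2 \left(-8\right)) = - (-1 - 16) = \left(-1\right) \left(-17\right) = 17$)
$D{\left(-35 \right)} f{\left(-17 \right)} = 17 \cdot 2 \left(-17\right) = 17 \left(-34\right) = -578$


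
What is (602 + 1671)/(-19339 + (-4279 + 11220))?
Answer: -2273/12398 ≈ -0.18334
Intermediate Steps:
(602 + 1671)/(-19339 + (-4279 + 11220)) = 2273/(-19339 + 6941) = 2273/(-12398) = 2273*(-1/12398) = -2273/12398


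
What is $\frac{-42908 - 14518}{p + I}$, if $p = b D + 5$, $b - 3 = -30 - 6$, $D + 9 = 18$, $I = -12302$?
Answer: $\frac{9571}{2099} \approx 4.5598$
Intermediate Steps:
$D = 9$ ($D = -9 + 18 = 9$)
$b = -33$ ($b = 3 - 36 = -33$)
$p = -292$ ($p = \left(-33\right) 9 + 5 = -297 + 5 = -292$)
$\frac{-42908 - 14518}{p + I} = \frac{-42908 - 14518}{-292 - 12302} = - \frac{57426}{-12594} = \left(-57426\right) \left(- \frac{1}{12594}\right) = \frac{9571}{2099}$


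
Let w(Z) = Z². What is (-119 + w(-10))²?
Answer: 361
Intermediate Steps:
(-119 + w(-10))² = (-119 + (-10)²)² = (-119 + 100)² = (-19)² = 361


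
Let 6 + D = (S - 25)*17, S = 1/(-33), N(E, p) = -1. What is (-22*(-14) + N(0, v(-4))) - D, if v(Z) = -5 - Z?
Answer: 24371/33 ≈ 738.52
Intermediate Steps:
S = -1/33 ≈ -0.030303
D = -14240/33 (D = -6 + (-1/33 - 25)*17 = -6 - 826/33*17 = -6 - 14042/33 = -14240/33 ≈ -431.52)
(-22*(-14) + N(0, v(-4))) - D = (-22*(-14) - 1) - 1*(-14240/33) = (308 - 1) + 14240/33 = 307 + 14240/33 = 24371/33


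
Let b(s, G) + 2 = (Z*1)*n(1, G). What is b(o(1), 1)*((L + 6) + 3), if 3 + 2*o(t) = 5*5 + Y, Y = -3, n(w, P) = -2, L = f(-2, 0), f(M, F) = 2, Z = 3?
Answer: -88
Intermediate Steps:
L = 2
o(t) = 19/2 (o(t) = -3/2 + (5*5 - 3)/2 = -3/2 + (25 - 3)/2 = -3/2 + (½)*22 = -3/2 + 11 = 19/2)
b(s, G) = -8 (b(s, G) = -2 + (3*1)*(-2) = -2 + 3*(-2) = -2 - 6 = -8)
b(o(1), 1)*((L + 6) + 3) = -8*((2 + 6) + 3) = -8*(8 + 3) = -8*11 = -88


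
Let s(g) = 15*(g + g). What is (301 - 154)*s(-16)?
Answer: -70560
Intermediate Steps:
s(g) = 30*g (s(g) = 15*(2*g) = 30*g)
(301 - 154)*s(-16) = (301 - 154)*(30*(-16)) = 147*(-480) = -70560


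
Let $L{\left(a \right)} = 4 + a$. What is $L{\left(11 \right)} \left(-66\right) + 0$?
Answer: $-990$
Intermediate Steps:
$L{\left(11 \right)} \left(-66\right) + 0 = \left(4 + 11\right) \left(-66\right) + 0 = 15 \left(-66\right) + 0 = -990 + 0 = -990$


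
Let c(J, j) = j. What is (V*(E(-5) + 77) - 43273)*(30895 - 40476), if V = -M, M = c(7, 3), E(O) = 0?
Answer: 416811824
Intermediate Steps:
M = 3
V = -3 (V = -1*3 = -3)
(V*(E(-5) + 77) - 43273)*(30895 - 40476) = (-3*(0 + 77) - 43273)*(30895 - 40476) = (-3*77 - 43273)*(-9581) = (-231 - 43273)*(-9581) = -43504*(-9581) = 416811824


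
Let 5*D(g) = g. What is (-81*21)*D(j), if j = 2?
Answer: -3402/5 ≈ -680.40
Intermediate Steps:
D(g) = g/5
(-81*21)*D(j) = (-81*21)*((⅕)*2) = -1701*⅖ = -3402/5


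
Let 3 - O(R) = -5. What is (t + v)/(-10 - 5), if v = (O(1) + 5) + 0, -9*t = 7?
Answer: -22/27 ≈ -0.81481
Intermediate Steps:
t = -7/9 (t = -1/9*7 = -7/9 ≈ -0.77778)
O(R) = 8 (O(R) = 3 - 1*(-5) = 3 + 5 = 8)
v = 13 (v = (8 + 5) + 0 = 13 + 0 = 13)
(t + v)/(-10 - 5) = (-7/9 + 13)/(-10 - 5) = (110/9)/(-15) = -1/15*110/9 = -22/27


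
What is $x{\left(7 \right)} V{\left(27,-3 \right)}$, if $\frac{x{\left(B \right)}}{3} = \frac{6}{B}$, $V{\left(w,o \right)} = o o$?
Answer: $\frac{162}{7} \approx 23.143$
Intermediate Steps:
$V{\left(w,o \right)} = o^{2}$
$x{\left(B \right)} = \frac{18}{B}$ ($x{\left(B \right)} = 3 \frac{6}{B} = \frac{18}{B}$)
$x{\left(7 \right)} V{\left(27,-3 \right)} = \frac{18}{7} \left(-3\right)^{2} = 18 \cdot \frac{1}{7} \cdot 9 = \frac{18}{7} \cdot 9 = \frac{162}{7}$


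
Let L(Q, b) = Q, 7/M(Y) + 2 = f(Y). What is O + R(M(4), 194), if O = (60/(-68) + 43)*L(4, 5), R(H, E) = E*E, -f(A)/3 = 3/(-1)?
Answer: 642676/17 ≈ 37805.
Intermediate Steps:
f(A) = 9 (f(A) = -9/(-1) = -9*(-1) = -3*(-3) = 9)
M(Y) = 1 (M(Y) = 7/(-2 + 9) = 7/7 = 7*(⅐) = 1)
R(H, E) = E²
O = 2864/17 (O = (60/(-68) + 43)*4 = (60*(-1/68) + 43)*4 = (-15/17 + 43)*4 = (716/17)*4 = 2864/17 ≈ 168.47)
O + R(M(4), 194) = 2864/17 + 194² = 2864/17 + 37636 = 642676/17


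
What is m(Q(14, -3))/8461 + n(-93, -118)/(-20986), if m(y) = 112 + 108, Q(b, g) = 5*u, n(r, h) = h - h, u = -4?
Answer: 220/8461 ≈ 0.026002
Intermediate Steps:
n(r, h) = 0
Q(b, g) = -20 (Q(b, g) = 5*(-4) = -20)
m(y) = 220
m(Q(14, -3))/8461 + n(-93, -118)/(-20986) = 220/8461 + 0/(-20986) = 220*(1/8461) + 0*(-1/20986) = 220/8461 + 0 = 220/8461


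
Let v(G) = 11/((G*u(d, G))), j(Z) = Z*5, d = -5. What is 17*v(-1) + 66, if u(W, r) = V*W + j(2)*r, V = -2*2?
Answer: 473/10 ≈ 47.300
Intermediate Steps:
V = -4
j(Z) = 5*Z
u(W, r) = -4*W + 10*r (u(W, r) = -4*W + (5*2)*r = -4*W + 10*r)
v(G) = 11/(G*(20 + 10*G)) (v(G) = 11/((G*(-4*(-5) + 10*G))) = 11/((G*(20 + 10*G))) = 11*(1/(G*(20 + 10*G))) = 11/(G*(20 + 10*G)))
17*v(-1) + 66 = 17*((11/10)/(-1*(2 - 1))) + 66 = 17*((11/10)*(-1)/1) + 66 = 17*((11/10)*(-1)*1) + 66 = 17*(-11/10) + 66 = -187/10 + 66 = 473/10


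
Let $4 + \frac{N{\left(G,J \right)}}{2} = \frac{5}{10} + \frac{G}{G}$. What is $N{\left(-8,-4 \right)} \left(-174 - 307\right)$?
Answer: $2405$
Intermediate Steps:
$N{\left(G,J \right)} = -5$ ($N{\left(G,J \right)} = -8 + 2 \left(\frac{5}{10} + \frac{G}{G}\right) = -8 + 2 \left(5 \cdot \frac{1}{10} + 1\right) = -8 + 2 \left(\frac{1}{2} + 1\right) = -8 + 2 \cdot \frac{3}{2} = -8 + 3 = -5$)
$N{\left(-8,-4 \right)} \left(-174 - 307\right) = - 5 \left(-174 - 307\right) = \left(-5\right) \left(-481\right) = 2405$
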